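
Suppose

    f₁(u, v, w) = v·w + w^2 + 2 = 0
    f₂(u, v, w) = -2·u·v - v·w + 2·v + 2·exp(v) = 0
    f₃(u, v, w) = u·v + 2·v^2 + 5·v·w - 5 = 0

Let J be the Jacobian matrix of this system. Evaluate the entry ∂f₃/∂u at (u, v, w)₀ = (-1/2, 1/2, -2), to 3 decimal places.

0.500

∂f₃/∂u = v.
At (-1/2, 1/2, -2) this is 0.500.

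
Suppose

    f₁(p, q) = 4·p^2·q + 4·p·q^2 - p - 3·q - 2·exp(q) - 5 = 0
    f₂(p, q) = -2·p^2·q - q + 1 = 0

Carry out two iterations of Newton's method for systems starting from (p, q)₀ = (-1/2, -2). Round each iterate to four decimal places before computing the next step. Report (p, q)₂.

At (-1/2, -2): F = (-8.770671, 4.0000).
Jacobian J = [[8·p·q + 4·q^2 - 1, 4·p^2 + 8·p·q - 2·exp(q) - 3], [-4·p·q, -2·p^2 - 1]].
At the point, J = [[23.0000, 5.729329], [-4.0000, -1.5000]] (det J = -11.582682).
Solving J·Δ = −F gives Δ = (-0.8428, 4.9140).
Then the next iterate is (p, q)₁ = (-1.3428, 2.9140).
Round to (-1.3428, 2.9140) and repeat: F = (-73.851860, -12.422536), J = [[1.662230, -63.951652], [15.651677, -4.606224]].
Δ = (0.4573, -1.1429), so (p, q)₂ = (-0.8855, 1.7711).

(-0.8855, 1.7711)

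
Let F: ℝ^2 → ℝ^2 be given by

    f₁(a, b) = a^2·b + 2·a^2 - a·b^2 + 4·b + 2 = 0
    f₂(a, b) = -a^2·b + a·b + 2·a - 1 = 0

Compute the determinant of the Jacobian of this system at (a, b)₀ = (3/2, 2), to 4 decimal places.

-5.5000

J = [[2·a·b + 4·a - b^2, a^2 - 2·a·b + 4], [-2·a·b + b + 2, -a^2 + a]].
At the point, J = [[8.0000, 0.2500], [-2.0000, -0.7500]].
det J = -5.5000.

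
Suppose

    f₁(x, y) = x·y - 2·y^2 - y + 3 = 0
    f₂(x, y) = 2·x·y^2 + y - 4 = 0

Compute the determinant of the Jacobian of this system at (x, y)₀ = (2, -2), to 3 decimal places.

-42.000

J = [[y, x - 4·y - 1], [2·y^2, 4·x·y + 1]].
At the point, J = [[-2.000, 9.000], [8.000, -15.000]].
det J = -42.000.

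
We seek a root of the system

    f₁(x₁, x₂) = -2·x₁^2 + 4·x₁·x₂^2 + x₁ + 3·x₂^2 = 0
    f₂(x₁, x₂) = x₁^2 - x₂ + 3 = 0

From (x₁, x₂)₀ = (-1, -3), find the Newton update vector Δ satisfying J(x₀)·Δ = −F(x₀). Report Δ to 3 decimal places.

At (-1, -3): F = (-12.000, 7.000).
Jacobian J = [[-4·x₁ + 4·x₂^2 + 1, 8·x₁·x₂ + 6·x₂], [2·x₁, -1]].
At the point, J = [[41.000, 6.000], [-2.000, -1.000]] (det J = -29.000).
Solving J·Δ = −F gives Δ = (-1.034, 9.069).

(-1.034, 9.069)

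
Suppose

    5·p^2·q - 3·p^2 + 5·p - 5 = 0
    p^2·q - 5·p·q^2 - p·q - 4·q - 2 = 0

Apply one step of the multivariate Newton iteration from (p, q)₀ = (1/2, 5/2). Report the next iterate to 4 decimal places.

At (1/2, 5/2): F = (-0.1250, -28.2500).
Jacobian J = [[10·p·q - 6·p + 5, 5·p^2], [2·p·q - 5·q^2 - q, p^2 - 10·p·q - p - 4]].
At the point, J = [[14.5000, 1.2500], [-31.2500, -16.7500]] (det J = -203.8125).
Solving J·Δ = −F gives Δ = (0.1835, -2.0290).
Then the next iterate is (p, q)₁ = (0.6835, 0.4710).

(0.6835, 0.4710)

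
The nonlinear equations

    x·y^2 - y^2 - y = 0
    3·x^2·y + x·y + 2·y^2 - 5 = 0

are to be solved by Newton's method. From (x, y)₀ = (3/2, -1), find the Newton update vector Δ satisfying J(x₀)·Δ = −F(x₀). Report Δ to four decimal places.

(-1.0238, 0.2381)

At (3/2, -1): F = (1.5000, -11.2500).
Jacobian J = [[y^2, 2·x·y - 2·y - 1], [6·x·y + y, 3·x^2 + x + 4·y]].
At the point, J = [[1.0000, -2.0000], [-10.0000, 4.2500]] (det J = -15.7500).
Solving J·Δ = −F gives Δ = (-1.0238, 0.2381).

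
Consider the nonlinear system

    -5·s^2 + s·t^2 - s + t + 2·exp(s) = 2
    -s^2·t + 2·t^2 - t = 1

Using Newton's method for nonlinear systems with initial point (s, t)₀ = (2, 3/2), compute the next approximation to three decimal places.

At (2, 3/2): F = (-3.22189, -4.000).
Jacobian J = [[-10·s + t^2 + 2·exp(s) - 1, 2·s·t + 1], [-2·s·t, -s^2 + 4·t - 1]].
At the point, J = [[-3.97189, 7.000], [-6.000, 1.000]] (det J = 38.02811).
Solving J·Δ = −F gives Δ = (-0.652, 0.091).
Then the next iterate is (s, t)₁ = (1.348, 1.591).

(1.348, 1.591)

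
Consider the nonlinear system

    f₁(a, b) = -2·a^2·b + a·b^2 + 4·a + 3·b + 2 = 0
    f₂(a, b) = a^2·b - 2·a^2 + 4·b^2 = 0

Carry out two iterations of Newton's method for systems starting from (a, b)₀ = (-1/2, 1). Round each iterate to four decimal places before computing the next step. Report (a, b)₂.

(-0.6954, 0.4492)

At (-1/2, 1): F = (2.0000, 3.7500).
Jacobian J = [[-4·a·b + b^2 + 4, -2·a^2 + 2·a·b + 3], [2·a·b - 4·a, a^2 + 8·b]].
At the point, J = [[7.0000, 1.5000], [1.0000, 8.2500]] (det J = 56.2500).
Solving J·Δ = −F gives Δ = (-0.1933, -0.4311).
Then the next iterate is (a, b)₁ = (-0.6933, 0.5689).
Round to (-0.6933, 0.5689) and repeat: F = (0.162215, 0.606709), J = [[5.901321, 1.249833], [1.984363, 5.031865]].
Δ = (-0.0021, -0.1197), so (a, b)₂ = (-0.6954, 0.4492).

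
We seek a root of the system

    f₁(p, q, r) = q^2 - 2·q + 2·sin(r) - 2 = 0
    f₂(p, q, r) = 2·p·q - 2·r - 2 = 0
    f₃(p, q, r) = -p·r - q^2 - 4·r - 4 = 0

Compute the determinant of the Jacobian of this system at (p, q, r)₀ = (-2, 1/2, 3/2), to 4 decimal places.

-5.9903

J = [[0, 2·q - 2, 2·cos(r)], [2·q, 2·p, -2], [-r, -2·q, -p - 4]].
At the point, J = [[0.0000, -1.0000, 0.141474], [1.0000, -4.0000, -2.0000], [-1.5000, -1.0000, -2.0000]].
det J = -5.9903.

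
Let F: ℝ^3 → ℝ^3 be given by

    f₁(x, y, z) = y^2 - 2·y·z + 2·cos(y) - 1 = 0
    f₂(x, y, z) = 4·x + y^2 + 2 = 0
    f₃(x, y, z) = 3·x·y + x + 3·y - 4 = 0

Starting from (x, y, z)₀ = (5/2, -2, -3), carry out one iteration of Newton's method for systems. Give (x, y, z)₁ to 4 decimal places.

(-1.0455, -1.5455, -0.9759)

At (5/2, -2, -3): F = (-9.832294, 16.0000, -22.5000).
Jacobian J = [[0, 2·y - 2·z - 2·sin(y), -2·y], [4, 2·y, 0], [3·y + 1, 3·x + 3, 0]].
At the point, J = [[0.0000, 3.818595, 4.0000], [4.0000, -4.0000, 0.0000], [-5.0000, 10.5000, 0.0000]] (det J = 88.0000).
Solving J·Δ = −F gives Δ = (-3.5455, 0.4545, 2.0241).
Then the next iterate is (x, y, z)₁ = (-1.0455, -1.5455, -0.9759).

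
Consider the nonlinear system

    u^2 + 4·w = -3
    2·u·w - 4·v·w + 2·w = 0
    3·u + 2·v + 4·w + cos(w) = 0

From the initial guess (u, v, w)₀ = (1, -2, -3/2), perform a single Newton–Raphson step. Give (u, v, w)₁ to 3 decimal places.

At (1, -2, -3/2): F = (-2.000, -18.000, -6.92926).
Jacobian J = [[2·u, 0, 4], [2·w, -4·w, 2·u - 4·v + 2], [3, 2, -sin(w) + 4]].
At the point, J = [[2.000, 0.000, 4.000], [-3.000, 6.000, 12.000], [3.000, 2.000, 4.99749]] (det J = -84.03006).
Solving J·Δ = −F gives Δ = (0.123, 2.184, 0.439).
Then the next iterate is (u, v, w)₁ = (1.123, 0.184, -1.061).

(1.123, 0.184, -1.061)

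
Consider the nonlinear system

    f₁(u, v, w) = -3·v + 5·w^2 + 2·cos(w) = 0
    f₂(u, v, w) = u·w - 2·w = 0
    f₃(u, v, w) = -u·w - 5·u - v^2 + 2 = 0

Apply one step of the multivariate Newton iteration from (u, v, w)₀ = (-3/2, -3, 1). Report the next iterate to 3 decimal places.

(15.631, 12.824, 4.895)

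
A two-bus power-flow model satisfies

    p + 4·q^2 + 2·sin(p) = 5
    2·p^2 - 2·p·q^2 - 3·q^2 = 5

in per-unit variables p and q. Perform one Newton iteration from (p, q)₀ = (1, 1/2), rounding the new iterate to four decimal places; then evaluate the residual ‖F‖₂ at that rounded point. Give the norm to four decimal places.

2.1356

At (1, 1/2): F = (-1.317058, -4.2500).
Jacobian J = [[2·cos(p) + 1, 8·q], [4·p - 2·q^2, -4·p·q - 6·q]].
At the point, J = [[2.080605, 4.0000], [3.5000, -5.0000]] (det J = -24.403023).
Solving J·Δ = −F gives Δ = (0.9665, -0.1735).
Then the next iterate is (p, q)₁ = (1.9665, 0.3265).
Re-evaluating at (1.9665, 0.3265): F = (-0.761640, 1.995171), so ‖F‖₂ = 2.1356.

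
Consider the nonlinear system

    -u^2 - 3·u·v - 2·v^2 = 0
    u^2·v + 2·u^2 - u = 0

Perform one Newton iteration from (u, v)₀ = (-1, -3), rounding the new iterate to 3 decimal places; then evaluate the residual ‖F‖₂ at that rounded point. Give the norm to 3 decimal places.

392.000

At (-1, -3): F = (-28.000, 0.000).
Jacobian J = [[-2·u - 3·v, -3·u - 4·v], [2·u·v + 4·u - 1, u^2]].
At the point, J = [[11.000, 15.000], [1.000, 1.000]] (det J = -4.000).
Solving J·Δ = −F gives Δ = (-7.000, 7.000).
Then the next iterate is (u, v)₁ = (-8.000, 4.000).
Re-evaluating at (-8.000, 4.000): F = (0.000, 392.000), so ‖F‖₂ = 392.000.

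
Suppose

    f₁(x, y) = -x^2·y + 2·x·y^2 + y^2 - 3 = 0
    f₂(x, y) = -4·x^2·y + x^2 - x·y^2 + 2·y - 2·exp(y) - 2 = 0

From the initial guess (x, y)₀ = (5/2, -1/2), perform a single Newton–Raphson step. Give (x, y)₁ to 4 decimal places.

(1.3305, -0.6538)

At (5/2, -1/2): F = (1.6250, 13.911939).
Jacobian J = [[-2·x·y + 2·y^2, -x^2 + 4·x·y + 2·y], [-8·x·y + 2·x - y^2, -4·x^2 - 2·x·y - 2·exp(y) + 2]].
At the point, J = [[3.0000, -12.2500], [14.7500, -21.713061]] (det J = 115.548316).
Solving J·Δ = −F gives Δ = (-1.1695, -0.1538).
Then the next iterate is (x, y)₁ = (1.3305, -0.6538).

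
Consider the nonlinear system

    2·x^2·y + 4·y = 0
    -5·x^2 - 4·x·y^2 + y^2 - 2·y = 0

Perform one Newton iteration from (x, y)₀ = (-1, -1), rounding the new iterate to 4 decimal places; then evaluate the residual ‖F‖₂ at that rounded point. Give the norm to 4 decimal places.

At (-1, -1): F = (-6.0000, 2.0000).
Jacobian J = [[4·x·y, 2·x^2 + 4], [-10·x - 4·y^2, -8·x·y + 2·y - 2]].
At the point, J = [[4.0000, 6.0000], [6.0000, -12.0000]] (det J = -84.0000).
Solving J·Δ = −F gives Δ = (0.7143, 0.5238).
Then the next iterate is (x, y)₁ = (-0.2857, -0.4762).
Re-evaluating at (-0.2857, -0.4762): F = (-1.982539, 1.030193), so ‖F‖₂ = 2.2342.

2.2342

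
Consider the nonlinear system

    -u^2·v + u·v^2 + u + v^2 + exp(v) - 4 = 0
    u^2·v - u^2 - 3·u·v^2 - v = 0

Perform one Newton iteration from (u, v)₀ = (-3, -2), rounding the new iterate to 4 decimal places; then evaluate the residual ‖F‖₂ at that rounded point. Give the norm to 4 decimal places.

2.5197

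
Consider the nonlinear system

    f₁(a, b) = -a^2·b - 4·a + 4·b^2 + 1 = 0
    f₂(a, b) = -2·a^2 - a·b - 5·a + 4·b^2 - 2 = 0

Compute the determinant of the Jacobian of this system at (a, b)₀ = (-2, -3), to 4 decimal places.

520.0000

J = [[-2·a·b - 4, -a^2 + 8·b], [-4·a - b - 5, -a + 8·b]].
At the point, J = [[-16.0000, -28.0000], [6.0000, -22.0000]].
det J = 520.0000.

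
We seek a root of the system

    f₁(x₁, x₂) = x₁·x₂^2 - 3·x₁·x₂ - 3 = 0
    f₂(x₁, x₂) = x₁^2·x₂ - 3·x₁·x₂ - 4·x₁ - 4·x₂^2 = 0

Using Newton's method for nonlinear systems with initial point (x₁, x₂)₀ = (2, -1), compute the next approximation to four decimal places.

At (2, -1): F = (5.0000, -10.0000).
Jacobian J = [[x₂^2 - 3·x₂, 2·x₁·x₂ - 3·x₁], [2·x₁·x₂ - 3·x₂ - 4, x₁^2 - 3·x₁ - 8·x₂]].
At the point, J = [[4.0000, -10.0000], [-5.0000, 6.0000]] (det J = -26.0000).
Solving J·Δ = −F gives Δ = (-2.6923, -0.5769).
Then the next iterate is (x₁, x₂)₁ = (-0.6923, -1.5769).

(-0.6923, -1.5769)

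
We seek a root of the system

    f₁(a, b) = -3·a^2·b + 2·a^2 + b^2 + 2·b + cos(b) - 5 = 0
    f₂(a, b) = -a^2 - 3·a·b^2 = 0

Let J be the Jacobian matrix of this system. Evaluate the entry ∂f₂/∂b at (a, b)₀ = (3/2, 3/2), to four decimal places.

-13.5000

∂f₂/∂b = -6·a·b.
At (3/2, 3/2) this is -13.5000.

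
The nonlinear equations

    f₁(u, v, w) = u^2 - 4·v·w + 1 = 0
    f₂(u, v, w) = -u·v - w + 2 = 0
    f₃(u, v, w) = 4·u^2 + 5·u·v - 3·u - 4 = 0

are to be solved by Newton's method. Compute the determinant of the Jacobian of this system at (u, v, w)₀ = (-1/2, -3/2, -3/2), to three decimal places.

110.500

J = [[2·u, -4·w, -4·v], [-v, -u, -1], [8·u + 5·v - 3, 5·u, 0]].
At the point, J = [[-1.000, 6.000, 6.000], [1.500, 0.500, -1.000], [-14.500, -2.500, 0.000]].
det J = 110.500.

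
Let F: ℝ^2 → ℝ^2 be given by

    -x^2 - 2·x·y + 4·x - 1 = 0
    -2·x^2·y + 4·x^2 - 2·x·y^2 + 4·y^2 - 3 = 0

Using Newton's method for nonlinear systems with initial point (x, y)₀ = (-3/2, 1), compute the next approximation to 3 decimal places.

(-0.313, 1.105)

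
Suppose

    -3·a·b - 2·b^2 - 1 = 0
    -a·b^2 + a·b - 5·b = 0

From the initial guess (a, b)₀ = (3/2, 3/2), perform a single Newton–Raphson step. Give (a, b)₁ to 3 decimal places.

At (3/2, 3/2): F = (-12.250, -8.625).
Jacobian J = [[-3·b, -3·a - 4·b], [-b^2 + b, -2·a·b + a - 5]].
At the point, J = [[-4.500, -10.500], [-0.750, -8.000]] (det J = 28.125).
Solving J·Δ = −F gives Δ = (-0.264, -1.053).
Then the next iterate is (a, b)₁ = (1.236, 0.447).

(1.236, 0.447)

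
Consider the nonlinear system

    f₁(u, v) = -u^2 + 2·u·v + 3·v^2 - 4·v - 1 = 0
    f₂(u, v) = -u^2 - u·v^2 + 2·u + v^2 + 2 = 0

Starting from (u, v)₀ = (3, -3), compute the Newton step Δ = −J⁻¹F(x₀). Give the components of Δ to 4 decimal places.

(-0.4886, 1.0540)

At (3, -3): F = (11.0000, -19.0000).
Jacobian J = [[-2·u + 2·v, 2·u + 6·v - 4], [-2·u - v^2 + 2, -2·u·v + 2·v]].
At the point, J = [[-12.0000, -16.0000], [-13.0000, 12.0000]] (det J = -352.0000).
Solving J·Δ = −F gives Δ = (-0.4886, 1.0540).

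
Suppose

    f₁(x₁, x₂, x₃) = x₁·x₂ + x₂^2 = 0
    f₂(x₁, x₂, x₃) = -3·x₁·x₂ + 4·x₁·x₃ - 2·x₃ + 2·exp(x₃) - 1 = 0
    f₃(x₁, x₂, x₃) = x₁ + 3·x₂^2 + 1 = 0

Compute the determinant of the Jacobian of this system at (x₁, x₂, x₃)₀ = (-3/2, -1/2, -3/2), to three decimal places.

J = [[x₂, x₁ + 2·x₂, 0], [-3·x₂ + 4·x₃, -3·x₁, 4·x₁ + 2·exp(x₃) - 2], [1, 6·x₂, 0]].
At the point, J = [[-0.500, -2.500, 0.000], [-4.500, 4.500, -7.55374], [1.000, -3.000, 0.000]].
det J = 30.215.

30.215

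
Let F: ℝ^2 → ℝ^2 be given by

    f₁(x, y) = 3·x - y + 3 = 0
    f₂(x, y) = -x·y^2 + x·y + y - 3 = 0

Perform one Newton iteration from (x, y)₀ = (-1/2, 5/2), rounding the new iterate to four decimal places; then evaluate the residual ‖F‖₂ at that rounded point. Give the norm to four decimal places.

At (-1/2, 5/2): F = (-1.0000, 1.3750).
Jacobian J = [[3, -1], [-y^2 + y, -2·x·y + x + 1]].
At the point, J = [[3.0000, -1.0000], [-3.7500, 3.0000]] (det J = 5.2500).
Solving J·Δ = −F gives Δ = (0.3095, -0.0714).
Then the next iterate is (x, y)₁ = (-0.1905, 2.4286).
Re-evaluating at (-0.1905, 2.4286): F = (-0.0001, 0.089539), so ‖F‖₂ = 0.0895.

0.0895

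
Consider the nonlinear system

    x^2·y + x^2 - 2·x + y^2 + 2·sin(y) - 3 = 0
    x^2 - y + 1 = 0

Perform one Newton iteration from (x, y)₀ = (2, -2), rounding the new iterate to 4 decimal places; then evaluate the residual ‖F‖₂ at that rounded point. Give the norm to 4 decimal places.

4.8622

At (2, -2): F = (-8.818595, 7.0000).
Jacobian J = [[2·x·y + 2·x - 2, x^2 + 2·y + 2·cos(y)], [2·x, -1]].
At the point, J = [[-6.0000, -0.832294], [4.0000, -1.0000]] (det J = 9.329175).
Solving J·Δ = −F gives Δ = (-1.5698, 0.7209).
Then the next iterate is (x, y)₁ = (0.4302, -1.2791).
Re-evaluating at (0.4302, -1.2791): F = (-4.191472, 2.464172), so ‖F‖₂ = 4.8622.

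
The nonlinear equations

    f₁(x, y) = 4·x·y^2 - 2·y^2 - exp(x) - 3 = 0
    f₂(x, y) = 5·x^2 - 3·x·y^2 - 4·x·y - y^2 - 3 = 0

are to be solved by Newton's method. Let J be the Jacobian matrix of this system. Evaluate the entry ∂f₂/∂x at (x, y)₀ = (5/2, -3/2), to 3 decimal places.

24.250

∂f₂/∂x = 10·x - 3·y^2 - 4·y.
At (5/2, -3/2) this is 24.250.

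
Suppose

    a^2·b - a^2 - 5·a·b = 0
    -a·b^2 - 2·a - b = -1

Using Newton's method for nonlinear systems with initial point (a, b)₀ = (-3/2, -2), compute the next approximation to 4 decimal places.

At (-3/2, -2): F = (-21.7500, 12.0000).
Jacobian J = [[2·a·b - 2·a - 5·b, a^2 - 5·a], [-b^2 - 2, -2·a·b - 1]].
At the point, J = [[19.0000, 9.7500], [-6.0000, -7.0000]] (det J = -74.5000).
Solving J·Δ = −F gives Δ = (0.4732, 1.3087).
Then the next iterate is (a, b)₁ = (-1.0268, -0.6913).

(-1.0268, -0.6913)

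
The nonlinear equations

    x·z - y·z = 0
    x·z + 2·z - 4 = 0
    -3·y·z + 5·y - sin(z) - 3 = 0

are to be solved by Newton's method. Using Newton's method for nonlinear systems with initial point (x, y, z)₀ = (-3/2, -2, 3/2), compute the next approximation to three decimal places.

(0.461, 0.667, 2.118)

At (-3/2, -2, 3/2): F = (0.750, -3.250, -4.99749).
Jacobian J = [[z, -z, x - y], [z, 0, x + 2], [0, -3·z + 5, -3·y - cos(z)]].
At the point, J = [[1.500, -1.500, 0.500], [1.500, 0.000, 0.500], [0.000, 0.500, 5.92926]] (det J = 13.34084).
Solving J·Δ = −F gives Δ = (1.961, 2.667, 0.618).
Then the next iterate is (x, y, z)₁ = (0.461, 0.667, 2.118).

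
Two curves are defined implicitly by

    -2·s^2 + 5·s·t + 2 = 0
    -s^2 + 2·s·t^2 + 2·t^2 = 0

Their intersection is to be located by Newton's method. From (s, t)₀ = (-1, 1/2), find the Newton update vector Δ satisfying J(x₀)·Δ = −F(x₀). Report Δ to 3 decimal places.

(0.400, 0.020)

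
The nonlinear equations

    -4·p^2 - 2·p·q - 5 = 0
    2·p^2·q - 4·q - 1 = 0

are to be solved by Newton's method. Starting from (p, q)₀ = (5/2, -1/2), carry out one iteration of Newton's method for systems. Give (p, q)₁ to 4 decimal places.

At (5/2, -1/2): F = (-27.5000, -5.2500).
Jacobian J = [[-8·p - 2·q, -2·p], [4·p·q, 2·p^2 - 4]].
At the point, J = [[-19.0000, -5.0000], [-5.0000, 8.5000]] (det J = -186.5000).
Solving J·Δ = −F gives Δ = (-1.3941, -0.2024).
Then the next iterate is (p, q)₁ = (1.1059, -0.7024).

(1.1059, -0.7024)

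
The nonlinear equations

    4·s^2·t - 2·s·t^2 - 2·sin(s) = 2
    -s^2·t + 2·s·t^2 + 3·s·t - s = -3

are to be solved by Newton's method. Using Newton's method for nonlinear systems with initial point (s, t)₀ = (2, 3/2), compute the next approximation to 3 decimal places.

(1.622, 0.625)

At (2, 3/2): F = (11.18141, 13.000).
Jacobian J = [[8·s·t - 2·t^2 - 2·cos(s), 4·s^2 - 4·s·t], [-2·s·t + 2·t^2 + 3·t - 1, -s^2 + 4·s·t + 3·s]].
At the point, J = [[20.33229, 4.000], [2.000, 14.000]] (det J = 276.65211).
Solving J·Δ = −F gives Δ = (-0.378, -0.875).
Then the next iterate is (s, t)₁ = (1.622, 0.625).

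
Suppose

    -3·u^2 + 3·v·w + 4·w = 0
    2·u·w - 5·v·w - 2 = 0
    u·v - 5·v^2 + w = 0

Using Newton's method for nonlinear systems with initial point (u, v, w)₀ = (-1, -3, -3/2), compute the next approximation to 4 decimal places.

(0.3111, -1.4000, -0.4667)

At (-1, -3, -3/2): F = (4.5000, -21.5000, -43.5000).
Jacobian J = [[-6·u, 3·w, 3·v + 4], [2·w, -5·w, 2·u - 5·v], [v, u - 10·v, 1]].
At the point, J = [[6.0000, -4.5000, -5.0000], [-3.0000, 7.5000, 13.0000], [-3.0000, 29.0000, 1.0000]] (det J = -1732.5000).
Solving J·Δ = −F gives Δ = (1.3111, 1.6000, 1.0333).
Then the next iterate is (u, v, w)₁ = (0.3111, -1.4000, -0.4667).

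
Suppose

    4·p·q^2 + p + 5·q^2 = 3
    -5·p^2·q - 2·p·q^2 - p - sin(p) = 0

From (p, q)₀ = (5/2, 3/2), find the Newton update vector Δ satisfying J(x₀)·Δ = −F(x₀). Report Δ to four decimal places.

(-0.8474, -0.5506)

At (5/2, 3/2): F = (33.2500, -61.223472).
Jacobian J = [[4·q^2 + 1, 8·p·q + 10·q], [-10·p·q - 2·q^2 - cos(p) - 1, -5·p^2 - 4·p·q]].
At the point, J = [[10.0000, 45.0000], [-42.198856, -46.2500]] (det J = 1436.448537).
Solving J·Δ = −F gives Δ = (-0.8474, -0.5506).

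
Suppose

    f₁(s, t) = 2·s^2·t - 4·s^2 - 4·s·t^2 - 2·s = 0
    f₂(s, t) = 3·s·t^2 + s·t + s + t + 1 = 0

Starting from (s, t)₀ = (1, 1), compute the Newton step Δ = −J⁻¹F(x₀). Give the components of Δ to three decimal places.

(-0.440, -0.600)

At (1, 1): F = (-8.000, 7.000).
Jacobian J = [[4·s·t - 8·s - 4·t^2 - 2, 2·s^2 - 8·s·t], [3·t^2 + t + 1, 6·s·t + s + 1]].
At the point, J = [[-10.000, -6.000], [5.000, 8.000]] (det J = -50.000).
Solving J·Δ = −F gives Δ = (-0.440, -0.600).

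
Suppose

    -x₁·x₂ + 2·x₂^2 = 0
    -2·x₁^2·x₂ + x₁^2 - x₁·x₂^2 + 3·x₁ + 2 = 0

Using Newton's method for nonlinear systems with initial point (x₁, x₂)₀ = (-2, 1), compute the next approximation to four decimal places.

(-1.3750, 0.4375)

At (-2, 1): F = (4.0000, -6.0000).
Jacobian J = [[-x₂, -x₁ + 4·x₂], [-4·x₁·x₂ + 2·x₁ - x₂^2 + 3, -2·x₁^2 - 2·x₁·x₂]].
At the point, J = [[-1.0000, 6.0000], [6.0000, -4.0000]] (det J = -32.0000).
Solving J·Δ = −F gives Δ = (0.6250, -0.5625).
Then the next iterate is (x₁, x₂)₁ = (-1.3750, 0.4375).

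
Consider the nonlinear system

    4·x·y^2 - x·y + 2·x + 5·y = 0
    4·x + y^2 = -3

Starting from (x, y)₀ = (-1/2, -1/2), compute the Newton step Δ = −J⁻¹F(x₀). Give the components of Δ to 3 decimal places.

At (-1/2, -1/2): F = (-4.250, 1.250).
Jacobian J = [[4·y^2 - y + 2, 8·x·y - x + 5], [4, 2·y]].
At the point, J = [[3.500, 7.500], [4.000, -1.000]] (det J = -33.500).
Solving J·Δ = −F gives Δ = (-0.153, 0.638).

(-0.153, 0.638)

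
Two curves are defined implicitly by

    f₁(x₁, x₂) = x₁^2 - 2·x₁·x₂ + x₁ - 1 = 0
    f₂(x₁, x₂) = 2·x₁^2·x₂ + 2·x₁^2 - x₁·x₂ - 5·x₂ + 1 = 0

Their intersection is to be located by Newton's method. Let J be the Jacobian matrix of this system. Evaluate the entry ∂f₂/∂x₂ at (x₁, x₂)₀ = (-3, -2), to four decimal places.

∂f₂/∂x₂ = 2·x₁^2 - x₁ - 5.
At (-3, -2) this is 16.0000.

16.0000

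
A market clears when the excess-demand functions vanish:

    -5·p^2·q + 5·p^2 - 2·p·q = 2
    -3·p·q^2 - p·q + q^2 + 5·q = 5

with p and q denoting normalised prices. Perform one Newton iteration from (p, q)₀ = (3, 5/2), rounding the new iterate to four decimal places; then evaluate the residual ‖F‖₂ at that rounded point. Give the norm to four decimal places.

28.8600

At (3, 5/2): F = (-84.5000, -50.0000).
Jacobian J = [[-10·p·q + 10·p - 2·q, -5·p^2 - 2·p], [-3·q^2 - q, -6·p·q - p + 2·q + 5]].
At the point, J = [[-50.0000, -51.0000], [-21.2500, -38.0000]] (det J = 816.2500).
Solving J·Δ = −F gives Δ = (-0.8098, -0.8629).
Then the next iterate is (p, q)₁ = (2.1902, 1.6371).
Re-evaluating at (2.1902, 1.6371): F = (-24.451920, -15.329821), so ‖F‖₂ = 28.8600.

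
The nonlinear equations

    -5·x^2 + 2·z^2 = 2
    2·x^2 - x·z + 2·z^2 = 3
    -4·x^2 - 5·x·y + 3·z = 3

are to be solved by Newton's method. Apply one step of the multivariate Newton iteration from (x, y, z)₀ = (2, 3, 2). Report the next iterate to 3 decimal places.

At (2, 3, 2): F = (-14.000, 9.000, -43.000).
Jacobian J = [[-10·x, 0, 4·z], [4·x - z, 0, -x + 4·z], [-8·x - 5·y, -5·x, 3]].
At the point, J = [[-20.000, 0.000, 8.000], [6.000, 0.000, 6.000], [-31.000, -10.000, 3.000]] (det J = -1680.000).
Solving J·Δ = −F gives Δ = (-0.929, -1.593, -0.571).
Then the next iterate is (x, y, z)₁ = (1.071, 1.407, 1.429).

(1.071, 1.407, 1.429)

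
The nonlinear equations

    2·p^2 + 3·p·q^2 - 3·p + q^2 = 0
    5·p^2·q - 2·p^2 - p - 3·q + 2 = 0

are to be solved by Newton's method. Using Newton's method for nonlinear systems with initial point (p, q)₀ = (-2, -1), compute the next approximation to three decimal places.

(-1.106, -1.185)

At (-2, -1): F = (9.000, -21.000).
Jacobian J = [[4·p + 3·q^2 - 3, 6·p·q + 2·q], [10·p·q - 4·p - 1, 5·p^2 - 3]].
At the point, J = [[-8.000, 10.000], [27.000, 17.000]] (det J = -406.000).
Solving J·Δ = −F gives Δ = (0.894, -0.185).
Then the next iterate is (p, q)₁ = (-1.106, -1.185).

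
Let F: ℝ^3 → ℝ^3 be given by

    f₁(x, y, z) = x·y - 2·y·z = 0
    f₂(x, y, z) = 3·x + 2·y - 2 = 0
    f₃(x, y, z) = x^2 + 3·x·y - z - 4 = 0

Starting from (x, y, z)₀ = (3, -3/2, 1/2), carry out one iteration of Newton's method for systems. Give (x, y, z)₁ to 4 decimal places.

(0.8272, -0.2407, -0.4259)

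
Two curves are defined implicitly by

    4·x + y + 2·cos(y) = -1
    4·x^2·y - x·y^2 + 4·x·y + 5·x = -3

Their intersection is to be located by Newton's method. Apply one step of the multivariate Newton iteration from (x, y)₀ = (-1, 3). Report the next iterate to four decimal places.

At (-1, 3): F = (-1.979985, 7.0000).
Jacobian J = [[4, -2·sin(y) + 1], [8·x·y - y^2 + 4·y + 5, 4·x^2 - 2·x·y + 4·x]].
At the point, J = [[4.0000, 0.717760], [-16.0000, 6.0000]] (det J = 35.484160).
Solving J·Δ = −F gives Δ = (0.4764, 0.1037).
Then the next iterate is (x, y)₁ = (-0.5236, 3.1037).

(-0.5236, 3.1037)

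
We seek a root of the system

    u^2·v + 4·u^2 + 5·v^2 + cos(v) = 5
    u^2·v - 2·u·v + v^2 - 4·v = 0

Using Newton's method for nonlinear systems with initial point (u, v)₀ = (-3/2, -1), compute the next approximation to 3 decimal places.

At (-3/2, -1): F = (7.29030, -0.250).
Jacobian J = [[2·u·v + 8·u, u^2 + 10·v - sin(v)], [2·u·v - 2·v, u^2 - 2·u + 2·v - 4]].
At the point, J = [[-9.000, -6.90853], [5.000, -0.750]] (det J = 41.29265).
Solving J·Δ = −F gives Δ = (0.174, 0.828).
Then the next iterate is (u, v)₁ = (-1.326, -0.172).

(-1.326, -0.172)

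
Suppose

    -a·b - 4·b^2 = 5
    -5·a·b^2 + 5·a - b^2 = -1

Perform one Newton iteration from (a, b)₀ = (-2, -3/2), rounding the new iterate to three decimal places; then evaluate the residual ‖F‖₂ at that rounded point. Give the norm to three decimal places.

At (-2, -3/2): F = (-17.000, 11.250).
Jacobian J = [[-b, -a - 8·b], [-5·b^2 + 5, -10·a·b - 2·b]].
At the point, J = [[1.500, 14.000], [-6.250, -27.000]] (det J = 47.000).
Solving J·Δ = −F gives Δ = (-6.415, 1.902).
Then the next iterate is (a, b)₁ = (-8.415, 0.402).
Re-evaluating at (-8.415, 0.402): F = (-2.26359, -34.43712), so ‖F‖₂ = 34.511.

34.511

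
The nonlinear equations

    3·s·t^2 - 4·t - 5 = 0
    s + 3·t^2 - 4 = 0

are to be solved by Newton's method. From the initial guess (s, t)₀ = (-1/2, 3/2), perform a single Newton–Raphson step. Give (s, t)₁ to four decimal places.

(1.0921, 1.0731)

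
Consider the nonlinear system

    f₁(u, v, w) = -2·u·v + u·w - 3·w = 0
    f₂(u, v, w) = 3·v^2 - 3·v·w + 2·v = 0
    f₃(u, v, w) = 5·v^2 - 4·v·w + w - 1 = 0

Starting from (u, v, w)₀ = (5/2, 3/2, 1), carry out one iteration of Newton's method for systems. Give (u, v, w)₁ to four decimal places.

(-2.6053, 1.7763, 2.6579)

At (5/2, 3/2, 1): F = (-8.0000, 5.2500, 5.2500).
Jacobian J = [[-2·v + w, -2·u, u - 3], [0, 6·v - 3·w + 2, -3·v], [0, 10·v - 4·w, -4·v + 1]].
At the point, J = [[-2.0000, -5.0000, -0.5000], [0.0000, 8.0000, -4.5000], [0.0000, 11.0000, -5.0000]] (det J = -19.0000).
Solving J·Δ = −F gives Δ = (-5.1053, 0.2763, 1.6579).
Then the next iterate is (u, v, w)₁ = (-2.6053, 1.7763, 2.6579).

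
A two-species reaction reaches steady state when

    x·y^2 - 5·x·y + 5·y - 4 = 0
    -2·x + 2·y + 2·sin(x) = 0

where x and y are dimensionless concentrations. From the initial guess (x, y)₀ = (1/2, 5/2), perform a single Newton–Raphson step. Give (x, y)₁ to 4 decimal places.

At (1/2, 5/2): F = (5.3750, 4.958851).
Jacobian J = [[y^2 - 5·y, 2·x·y - 5·x + 5], [2·cos(x) - 2, 2]].
At the point, J = [[-6.2500, 5.0000], [-0.244835, 2.0000]] (det J = -11.275826).
Solving J·Δ = −F gives Δ = (-1.2455, -2.6319).
Then the next iterate is (x, y)₁ = (-0.7455, -0.1319).

(-0.7455, -0.1319)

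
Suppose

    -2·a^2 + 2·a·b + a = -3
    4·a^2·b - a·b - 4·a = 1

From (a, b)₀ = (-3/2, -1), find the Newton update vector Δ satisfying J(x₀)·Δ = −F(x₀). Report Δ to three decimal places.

At (-3/2, -1): F = (0.000, -5.500).
Jacobian J = [[-4·a + 2·b + 1, 2·a], [8·a·b - b - 4, 4·a^2 - a]].
At the point, J = [[5.000, -3.000], [9.000, 10.500]] (det J = 79.500).
Solving J·Δ = −F gives Δ = (0.208, 0.346).

(0.208, 0.346)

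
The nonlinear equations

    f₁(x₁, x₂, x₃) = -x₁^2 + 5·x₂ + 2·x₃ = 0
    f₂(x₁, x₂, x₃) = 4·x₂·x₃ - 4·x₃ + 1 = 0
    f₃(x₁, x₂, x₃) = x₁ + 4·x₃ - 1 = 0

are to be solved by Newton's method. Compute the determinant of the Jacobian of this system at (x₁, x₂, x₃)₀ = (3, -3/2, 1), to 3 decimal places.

J = [[-2·x₁, 5, 2], [0, 4·x₃, 4·x₂ - 4], [1, 0, 4]].
At the point, J = [[-6.000, 5.000, 2.000], [0.000, 4.000, -10.000], [1.000, 0.000, 4.000]].
det J = -154.000.

-154.000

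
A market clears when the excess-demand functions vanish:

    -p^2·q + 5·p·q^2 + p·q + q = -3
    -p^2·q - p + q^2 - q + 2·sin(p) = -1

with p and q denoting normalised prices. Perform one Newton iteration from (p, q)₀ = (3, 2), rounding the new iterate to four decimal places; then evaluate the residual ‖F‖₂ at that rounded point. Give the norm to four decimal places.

17.1575

At (3, 2): F = (53.0000, -17.717760).
Jacobian J = [[-2·p·q + 5·q^2 + q, -p^2 + 10·p·q + p + 1], [-2·p·q + 2·cos(p) - 1, -p^2 + 2·q - 1]].
At the point, J = [[10.0000, 55.0000], [-14.979985, -6.0000]] (det J = 763.899175).
Solving J·Δ = −F gives Δ = (-0.8594, -0.8074).
Then the next iterate is (p, q)₁ = (2.1406, 1.1926).
Re-evaluating at (2.1406, 1.1926): F = (16.503606, -4.691585), so ‖F‖₂ = 17.1575.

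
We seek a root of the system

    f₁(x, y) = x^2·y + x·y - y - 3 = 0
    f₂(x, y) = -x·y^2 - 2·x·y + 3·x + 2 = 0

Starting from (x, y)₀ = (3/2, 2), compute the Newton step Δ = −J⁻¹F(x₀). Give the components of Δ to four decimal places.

(-0.1266, -0.5408)

At (3/2, 2): F = (2.5000, -5.5000).
Jacobian J = [[2·x·y + y, x^2 + x - 1], [-y^2 - 2·y + 3, -2·x·y - 2·x]].
At the point, J = [[8.0000, 2.7500], [-5.0000, -9.0000]] (det J = -58.2500).
Solving J·Δ = −F gives Δ = (-0.1266, -0.5408).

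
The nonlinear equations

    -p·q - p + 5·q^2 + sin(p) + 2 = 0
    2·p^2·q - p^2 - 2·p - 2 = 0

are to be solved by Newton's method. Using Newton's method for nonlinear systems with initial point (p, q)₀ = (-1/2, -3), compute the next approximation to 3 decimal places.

(-0.108, -1.419)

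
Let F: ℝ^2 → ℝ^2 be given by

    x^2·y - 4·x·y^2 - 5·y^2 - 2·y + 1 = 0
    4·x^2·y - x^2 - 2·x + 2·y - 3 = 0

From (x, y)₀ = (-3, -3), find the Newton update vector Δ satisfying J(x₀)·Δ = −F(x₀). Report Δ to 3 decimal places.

(1.299, 0.561)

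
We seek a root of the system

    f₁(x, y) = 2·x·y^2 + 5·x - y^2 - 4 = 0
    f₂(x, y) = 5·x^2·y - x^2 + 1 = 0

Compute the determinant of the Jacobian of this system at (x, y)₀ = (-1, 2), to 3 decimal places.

-151.000

J = [[2·y^2 + 5, 4·x·y - 2·y], [10·x·y - 2·x, 5·x^2]].
At the point, J = [[13.000, -12.000], [-18.000, 5.000]].
det J = -151.000.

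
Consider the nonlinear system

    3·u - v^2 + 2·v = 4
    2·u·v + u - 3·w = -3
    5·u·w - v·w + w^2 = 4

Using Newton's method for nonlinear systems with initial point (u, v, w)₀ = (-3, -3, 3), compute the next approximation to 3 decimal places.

(-2.191, 0.197, -1.742)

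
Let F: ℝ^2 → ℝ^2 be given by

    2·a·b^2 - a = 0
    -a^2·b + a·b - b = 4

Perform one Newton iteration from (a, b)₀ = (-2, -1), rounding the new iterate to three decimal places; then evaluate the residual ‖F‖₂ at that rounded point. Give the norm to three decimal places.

0.569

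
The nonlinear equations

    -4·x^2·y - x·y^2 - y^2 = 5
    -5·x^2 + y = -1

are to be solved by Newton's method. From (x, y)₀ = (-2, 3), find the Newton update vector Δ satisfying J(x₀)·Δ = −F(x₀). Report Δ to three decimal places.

At (-2, 3): F = (-44.000, -16.000).
Jacobian J = [[-8·x·y - y^2, -4·x^2 - 2·x·y - 2·y], [-10·x, 1]].
At the point, J = [[39.000, -10.000], [20.000, 1.000]] (det J = 239.000).
Solving J·Δ = −F gives Δ = (0.854, -1.071).

(0.854, -1.071)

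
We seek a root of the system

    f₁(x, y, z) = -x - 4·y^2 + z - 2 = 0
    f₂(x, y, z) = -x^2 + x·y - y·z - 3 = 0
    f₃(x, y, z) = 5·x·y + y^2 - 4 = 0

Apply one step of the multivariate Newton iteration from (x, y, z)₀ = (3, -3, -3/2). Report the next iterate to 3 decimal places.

At (3, -3, -3/2): F = (-42.500, -25.500, -40.000).
Jacobian J = [[-1, -8·y, 1], [-2·x + y, x - z, -y], [5·y, 5·x + 2·y, 0]].
At the point, J = [[-1.000, 24.000, 1.000], [-9.000, 4.500, 3.000], [-15.000, 9.000, 0.000]] (det J = -1066.500).
Solving J·Δ = −F gives Δ = (-1.671, 1.660, 0.998).
Then the next iterate is (x, y, z)₁ = (1.329, -1.340, -0.502).

(1.329, -1.340, -0.502)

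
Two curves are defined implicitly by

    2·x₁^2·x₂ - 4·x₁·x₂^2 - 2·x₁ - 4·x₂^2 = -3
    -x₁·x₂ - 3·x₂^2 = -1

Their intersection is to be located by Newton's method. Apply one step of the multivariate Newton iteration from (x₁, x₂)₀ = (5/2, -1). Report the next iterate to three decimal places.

At (5/2, -1): F = (-28.500, 0.500).
Jacobian J = [[4·x₁·x₂ - 4·x₂^2 - 2, 2·x₁^2 - 8·x₁·x₂ - 8·x₂], [-x₂, -x₁ - 6·x₂]].
At the point, J = [[-16.000, 40.500], [1.000, 3.500]] (det J = -96.500).
Solving J·Δ = −F gives Δ = (-1.244, 0.212).
Then the next iterate is (x₁, x₂)₁ = (1.256, -0.788).

(1.256, -0.788)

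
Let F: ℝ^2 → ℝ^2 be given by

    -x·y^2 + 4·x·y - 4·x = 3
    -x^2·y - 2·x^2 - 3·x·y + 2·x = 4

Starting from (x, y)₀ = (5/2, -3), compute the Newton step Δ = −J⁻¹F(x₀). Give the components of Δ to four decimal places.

(2.7889, 5.4089)

At (5/2, -3): F = (-65.5000, 29.7500).
Jacobian J = [[-y^2 + 4·y - 4, -2·x·y + 4·x], [-2·x·y - 4·x - 3·y + 2, -x^2 - 3·x]].
At the point, J = [[-25.0000, 25.0000], [16.0000, -13.7500]] (det J = -56.2500).
Solving J·Δ = −F gives Δ = (2.7889, 5.4089).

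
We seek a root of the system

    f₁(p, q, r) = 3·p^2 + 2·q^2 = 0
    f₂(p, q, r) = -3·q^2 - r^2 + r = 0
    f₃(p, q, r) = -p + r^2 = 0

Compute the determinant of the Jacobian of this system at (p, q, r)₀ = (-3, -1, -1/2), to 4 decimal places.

116.0000

J = [[6·p, 4·q, 0], [0, -6·q, -2·r + 1], [-1, 0, 2·r]].
At the point, J = [[-18.0000, -4.0000, 0.0000], [0.0000, 6.0000, 2.0000], [-1.0000, 0.0000, -1.0000]].
det J = 116.0000.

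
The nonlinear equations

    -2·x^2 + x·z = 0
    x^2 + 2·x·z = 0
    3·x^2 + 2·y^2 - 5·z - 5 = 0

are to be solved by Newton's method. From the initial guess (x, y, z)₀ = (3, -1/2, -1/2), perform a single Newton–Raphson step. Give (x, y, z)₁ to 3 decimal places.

(1.500, -2.125, -0.250)

At (3, -1/2, -1/2): F = (-19.500, 6.000, 25.000).
Jacobian J = [[-4·x + z, 0, x], [2·x + 2·z, 0, 2·x], [6·x, 4·y, -5]].
At the point, J = [[-12.500, 0.000, 3.000], [5.000, 0.000, 6.000], [18.000, -2.000, -5.000]] (det J = -180.000).
Solving J·Δ = −F gives Δ = (-1.500, -1.625, 0.250).
Then the next iterate is (x, y, z)₁ = (1.500, -2.125, -0.250).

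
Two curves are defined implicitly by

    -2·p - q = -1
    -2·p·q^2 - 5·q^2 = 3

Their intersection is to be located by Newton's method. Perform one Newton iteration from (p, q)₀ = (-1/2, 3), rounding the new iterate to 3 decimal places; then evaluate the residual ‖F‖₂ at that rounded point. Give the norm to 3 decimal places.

8.000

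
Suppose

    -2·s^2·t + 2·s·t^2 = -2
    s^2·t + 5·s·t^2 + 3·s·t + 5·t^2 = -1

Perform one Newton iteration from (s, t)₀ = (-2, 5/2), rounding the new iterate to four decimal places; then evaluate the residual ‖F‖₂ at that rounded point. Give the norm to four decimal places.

At (-2, 5/2): F = (-43.0000, -35.2500).
Jacobian J = [[-4·s·t + 2·t^2, -2·s^2 + 4·s·t], [2·s·t + 5·t^2 + 3·t, s^2 + 10·s·t + 3·s + 10·t]].
At the point, J = [[32.5000, -28.0000], [28.7500, -27.0000]] (det J = -72.5000).
Solving J·Δ = −F gives Δ = (2.4000, 1.2500).
Then the next iterate is (s, t)₁ = (0.4000, 3.7500).
Re-evaluating at (0.4000, 3.7500): F = (12.0500, 104.5375), so ‖F‖₂ = 105.2297.

105.2297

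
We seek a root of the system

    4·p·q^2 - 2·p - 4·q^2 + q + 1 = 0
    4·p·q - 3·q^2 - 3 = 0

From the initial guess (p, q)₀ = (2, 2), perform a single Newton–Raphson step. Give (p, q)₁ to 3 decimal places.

At (2, 2): F = (15.000, 1.000).
Jacobian J = [[4·q^2 - 2, 8·p·q - 8·q + 1], [4·q, 4·p - 6·q]].
At the point, J = [[14.000, 17.000], [8.000, -4.000]] (det J = -192.000).
Solving J·Δ = −F gives Δ = (-0.401, -0.552).
Then the next iterate is (p, q)₁ = (1.599, 1.448).

(1.599, 1.448)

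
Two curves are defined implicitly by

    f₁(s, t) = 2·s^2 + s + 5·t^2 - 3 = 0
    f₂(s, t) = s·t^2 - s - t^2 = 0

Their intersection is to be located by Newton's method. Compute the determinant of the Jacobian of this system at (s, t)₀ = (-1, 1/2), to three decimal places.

J = [[4·s + 1, 10·t], [t^2 - 1, 2·s·t - 2·t]].
At the point, J = [[-3.000, 5.000], [-0.750, -2.000]].
det J = 9.750.

9.750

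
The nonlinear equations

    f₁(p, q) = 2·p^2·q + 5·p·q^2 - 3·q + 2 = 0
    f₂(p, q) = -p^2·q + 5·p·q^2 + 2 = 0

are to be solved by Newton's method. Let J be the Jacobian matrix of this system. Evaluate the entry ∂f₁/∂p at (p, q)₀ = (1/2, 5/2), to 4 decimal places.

∂f₁/∂p = 4·p·q + 5·q^2.
At (1/2, 5/2) this is 36.2500.

36.2500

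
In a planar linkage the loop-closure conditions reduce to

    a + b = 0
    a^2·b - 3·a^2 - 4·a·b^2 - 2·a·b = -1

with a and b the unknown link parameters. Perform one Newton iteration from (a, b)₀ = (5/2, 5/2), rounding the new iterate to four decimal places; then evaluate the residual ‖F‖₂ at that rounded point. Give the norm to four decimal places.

2271.7257

At (5/2, 5/2): F = (5.0000, -77.1250).
Jacobian J = [[1, 1], [2·a·b - 6·a - 4·b^2 - 2·b, a^2 - 8·a·b - 2·a]].
At the point, J = [[1.0000, 1.0000], [-32.5000, -48.7500]] (det J = -16.2500).
Solving J·Δ = −F gives Δ = (-10.2538, 5.2538).
Then the next iterate is (a, b)₁ = (-7.7538, 7.7538).
Re-evaluating at (-7.7538, 7.7538): F = (0.0000, 2271.725702), so ‖F‖₂ = 2271.7257.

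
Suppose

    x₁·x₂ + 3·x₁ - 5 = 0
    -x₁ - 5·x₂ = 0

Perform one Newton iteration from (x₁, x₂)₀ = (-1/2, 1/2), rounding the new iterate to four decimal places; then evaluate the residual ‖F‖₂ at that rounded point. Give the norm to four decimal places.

At (-1/2, 1/2): F = (-6.7500, -2.0000).
Jacobian J = [[x₂ + 3, x₁], [-1, -5]].
At the point, J = [[3.5000, -0.5000], [-1.0000, -5.0000]] (det J = -18.0000).
Solving J·Δ = −F gives Δ = (1.8194, -0.7639).
Then the next iterate is (x₁, x₂)₁ = (1.3194, -0.2639).
Re-evaluating at (1.3194, -0.2639): F = (-1.389990, 0.0001), so ‖F‖₂ = 1.3900.

1.3900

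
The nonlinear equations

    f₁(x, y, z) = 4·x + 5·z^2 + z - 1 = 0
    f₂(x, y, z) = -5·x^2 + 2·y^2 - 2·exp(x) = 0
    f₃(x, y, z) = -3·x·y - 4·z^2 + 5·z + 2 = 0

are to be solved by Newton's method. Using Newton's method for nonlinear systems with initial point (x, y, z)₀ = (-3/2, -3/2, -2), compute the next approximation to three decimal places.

(-0.291, 0.234, -1.166)

At (-3/2, -3/2, -2): F = (11.000, -7.19626, -30.750).
Jacobian J = [[4, 0, 10·z + 1], [-10·x - 2·exp(x), 4·y, 0], [-3·y, -3·x, -8·z + 5]].
At the point, J = [[4.000, 0.000, -19.000], [14.55374, -6.000, 0.000], [4.500, 4.500, 21.000]] (det J = -2261.34474).
Solving J·Δ = −F gives Δ = (1.209, 1.734, 0.834).
Then the next iterate is (x, y, z)₁ = (-0.291, 0.234, -1.166).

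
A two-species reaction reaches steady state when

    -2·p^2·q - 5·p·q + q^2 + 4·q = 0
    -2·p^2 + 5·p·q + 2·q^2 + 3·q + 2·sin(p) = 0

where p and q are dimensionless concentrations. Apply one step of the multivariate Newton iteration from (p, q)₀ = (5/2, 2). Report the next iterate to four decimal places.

At (5/2, 2): F = (-38.0000, 27.696944).
Jacobian J = [[-4·p·q - 5·q, -2·p^2 - 5·p + 2·q + 4], [-4·p + 5·q + 2·cos(p), 5·p + 4·q + 3]].
At the point, J = [[-30.0000, -17.0000], [-1.602287, 23.5000]] (det J = -732.238883).
Solving J·Δ = −F gives Δ = (-0.5765, -1.2179).
Then the next iterate is (p, q)₁ = (1.9235, 0.7821).

(1.9235, 0.7821)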